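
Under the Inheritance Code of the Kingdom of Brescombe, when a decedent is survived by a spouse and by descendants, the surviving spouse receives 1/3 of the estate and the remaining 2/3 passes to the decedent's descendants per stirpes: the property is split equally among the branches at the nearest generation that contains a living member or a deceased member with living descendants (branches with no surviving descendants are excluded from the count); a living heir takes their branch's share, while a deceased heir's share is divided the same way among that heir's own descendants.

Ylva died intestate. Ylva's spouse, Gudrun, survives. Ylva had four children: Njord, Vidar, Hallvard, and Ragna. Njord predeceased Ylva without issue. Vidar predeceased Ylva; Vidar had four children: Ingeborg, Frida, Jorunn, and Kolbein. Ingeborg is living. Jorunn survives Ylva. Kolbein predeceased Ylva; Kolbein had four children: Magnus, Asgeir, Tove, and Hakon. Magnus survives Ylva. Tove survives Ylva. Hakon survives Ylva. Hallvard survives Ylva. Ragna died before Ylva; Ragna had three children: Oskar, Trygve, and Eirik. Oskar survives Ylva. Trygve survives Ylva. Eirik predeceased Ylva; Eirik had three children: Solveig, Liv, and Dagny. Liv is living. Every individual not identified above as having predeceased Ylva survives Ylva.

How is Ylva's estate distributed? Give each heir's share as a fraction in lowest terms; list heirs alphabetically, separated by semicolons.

Gudrun, as surviving spouse, takes 1/3.
The remaining 2/3 passes to Ylva's descendants per stirpes.
Njord left no surviving issue, so that branch lapses and is disregarded.
The 2/3 is divided into 3 equal shares of 2/9 among Vidar, Hallvard, Ragna.
Vidar predeceased; the 2/9 allotted to Vidar's branch passes to Vidar's issue by representation.
The 2/9 is divided into 4 equal shares of 1/18 among Ingeborg, Frida, Jorunn, Kolbein.
Ingeborg is living and takes 1/18.
Frida is living and takes 1/18.
Jorunn is living and takes 1/18.
Kolbein predeceased; the 1/18 allotted to Kolbein's branch passes to Kolbein's issue by representation.
The 1/18 is divided into 4 equal shares of 1/72 among Magnus, Asgeir, Tove, Hakon.
Magnus is living and takes 1/72.
Asgeir is living and takes 1/72.
Tove is living and takes 1/72.
Hakon is living and takes 1/72.
Hallvard is living and takes 2/9.
Ragna predeceased; the 2/9 allotted to Ragna's branch passes to Ragna's issue by representation.
The 2/9 is divided into 3 equal shares of 2/27 among Oskar, Trygve, Eirik.
Oskar is living and takes 2/27.
Trygve is living and takes 2/27.
Eirik predeceased; the 2/27 allotted to Eirik's branch passes to Eirik's issue by representation.
The 2/27 is divided into 3 equal shares of 2/81 among Solveig, Liv, Dagny.
Solveig is living and takes 2/81.
Liv is living and takes 2/81.
Dagny is living and takes 2/81.

Asgeir 1/72; Dagny 2/81; Frida 1/18; Gudrun 1/3; Hakon 1/72; Hallvard 2/9; Ingeborg 1/18; Jorunn 1/18; Liv 2/81; Magnus 1/72; Oskar 2/27; Solveig 2/81; Tove 1/72; Trygve 2/27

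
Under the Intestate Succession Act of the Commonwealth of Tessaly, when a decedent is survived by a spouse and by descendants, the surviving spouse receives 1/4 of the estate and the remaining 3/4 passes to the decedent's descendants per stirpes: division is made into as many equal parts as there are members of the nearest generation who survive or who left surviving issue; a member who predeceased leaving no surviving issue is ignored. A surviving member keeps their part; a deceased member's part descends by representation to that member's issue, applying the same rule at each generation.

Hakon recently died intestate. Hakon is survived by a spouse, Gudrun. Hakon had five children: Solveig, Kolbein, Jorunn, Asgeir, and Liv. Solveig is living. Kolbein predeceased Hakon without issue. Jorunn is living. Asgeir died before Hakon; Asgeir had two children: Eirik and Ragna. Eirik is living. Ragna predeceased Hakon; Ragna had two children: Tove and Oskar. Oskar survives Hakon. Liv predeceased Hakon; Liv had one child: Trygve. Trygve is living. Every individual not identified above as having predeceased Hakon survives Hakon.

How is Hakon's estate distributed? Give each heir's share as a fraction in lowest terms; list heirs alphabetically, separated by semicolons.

Gudrun, as surviving spouse, takes 1/4.
The remaining 3/4 passes to Hakon's descendants per stirpes.
Kolbein left no surviving issue, so that branch lapses and is disregarded.
The 3/4 is divided into 4 equal shares of 3/16 among Solveig, Jorunn, Asgeir, Liv.
Solveig is living and takes 3/16.
Jorunn is living and takes 3/16.
Asgeir predeceased; the 3/16 allotted to Asgeir's branch passes to Asgeir's issue by representation.
The 3/16 is divided into 2 equal shares of 3/32 among Eirik, Ragna.
Eirik is living and takes 3/32.
Ragna predeceased; the 3/32 allotted to Ragna's branch passes to Ragna's issue by representation.
The 3/32 is divided into 2 equal shares of 3/64 among Tove, Oskar.
Tove is living and takes 3/64.
Oskar is living and takes 3/64.
Liv predeceased; the 3/16 allotted to Liv's branch passes to Liv's issue by representation.
Trygve is the sole taker at this level and receives the full 3/16.

Eirik 3/32; Gudrun 1/4; Jorunn 3/16; Oskar 3/64; Solveig 3/16; Tove 3/64; Trygve 3/16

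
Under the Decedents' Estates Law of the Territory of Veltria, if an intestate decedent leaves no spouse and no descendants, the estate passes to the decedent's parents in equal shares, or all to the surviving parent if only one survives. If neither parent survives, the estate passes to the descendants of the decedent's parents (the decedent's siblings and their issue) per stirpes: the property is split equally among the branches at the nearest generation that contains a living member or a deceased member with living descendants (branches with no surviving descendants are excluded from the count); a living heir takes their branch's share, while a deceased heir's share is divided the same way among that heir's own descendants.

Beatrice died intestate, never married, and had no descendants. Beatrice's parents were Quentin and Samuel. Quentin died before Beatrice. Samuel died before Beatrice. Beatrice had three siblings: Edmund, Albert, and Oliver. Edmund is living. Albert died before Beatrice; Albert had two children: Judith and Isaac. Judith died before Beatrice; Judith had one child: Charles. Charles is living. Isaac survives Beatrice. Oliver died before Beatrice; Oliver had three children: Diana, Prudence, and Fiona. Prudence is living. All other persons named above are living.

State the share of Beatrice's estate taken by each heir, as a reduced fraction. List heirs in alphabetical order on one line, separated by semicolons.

Neither parent survives and there are no descendants, so the estate passes to Beatrice's siblings and their issue per stirpes.
The estate is divided into 3 equal shares of 1/3 among Edmund, Albert, Oliver.
Edmund is living and takes 1/3.
Albert predeceased; the 1/3 allotted to Albert's branch passes to Albert's issue by representation.
The 1/3 is divided into 2 equal shares of 1/6 among Judith, Isaac.
Judith predeceased; the 1/6 allotted to Judith's branch passes to Judith's issue by representation.
Charles is the sole taker at this level and receives the full 1/6.
Isaac is living and takes 1/6.
Oliver predeceased; the 1/3 allotted to Oliver's branch passes to Oliver's issue by representation.
The 1/3 is divided into 3 equal shares of 1/9 among Diana, Prudence, Fiona.
Diana is living and takes 1/9.
Prudence is living and takes 1/9.
Fiona is living and takes 1/9.

Charles 1/6; Diana 1/9; Edmund 1/3; Fiona 1/9; Isaac 1/6; Prudence 1/9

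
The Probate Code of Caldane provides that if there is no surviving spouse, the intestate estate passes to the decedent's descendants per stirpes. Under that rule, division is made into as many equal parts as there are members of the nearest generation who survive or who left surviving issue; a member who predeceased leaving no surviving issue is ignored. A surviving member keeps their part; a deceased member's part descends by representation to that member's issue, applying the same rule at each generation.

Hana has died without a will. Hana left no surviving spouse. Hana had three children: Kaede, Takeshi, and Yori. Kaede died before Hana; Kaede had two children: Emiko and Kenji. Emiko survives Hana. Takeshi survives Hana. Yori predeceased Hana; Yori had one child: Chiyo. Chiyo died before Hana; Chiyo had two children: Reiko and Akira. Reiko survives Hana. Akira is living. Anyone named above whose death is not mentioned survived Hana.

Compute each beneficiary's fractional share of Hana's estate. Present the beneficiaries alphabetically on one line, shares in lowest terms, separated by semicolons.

Akira 1/6; Emiko 1/6; Kenji 1/6; Reiko 1/6; Takeshi 1/3

There is no surviving spouse, so the entire estate passes to Hana's descendants per stirpes.
The estate is divided into 3 equal shares of 1/3 among Kaede, Takeshi, Yori.
Kaede predeceased; the 1/3 allotted to Kaede's branch passes to Kaede's issue by representation.
The 1/3 is divided into 2 equal shares of 1/6 among Emiko, Kenji.
Emiko is living and takes 1/6.
Kenji is living and takes 1/6.
Takeshi is living and takes 1/3.
Yori predeceased; the 1/3 allotted to Yori's branch passes to Yori's issue by representation.
Chiyo's line is the sole branch at this level, so the full 1/3 passes to Chiyo's issue by representation.
The 1/3 is divided into 2 equal shares of 1/6 among Reiko, Akira.
Reiko is living and takes 1/6.
Akira is living and takes 1/6.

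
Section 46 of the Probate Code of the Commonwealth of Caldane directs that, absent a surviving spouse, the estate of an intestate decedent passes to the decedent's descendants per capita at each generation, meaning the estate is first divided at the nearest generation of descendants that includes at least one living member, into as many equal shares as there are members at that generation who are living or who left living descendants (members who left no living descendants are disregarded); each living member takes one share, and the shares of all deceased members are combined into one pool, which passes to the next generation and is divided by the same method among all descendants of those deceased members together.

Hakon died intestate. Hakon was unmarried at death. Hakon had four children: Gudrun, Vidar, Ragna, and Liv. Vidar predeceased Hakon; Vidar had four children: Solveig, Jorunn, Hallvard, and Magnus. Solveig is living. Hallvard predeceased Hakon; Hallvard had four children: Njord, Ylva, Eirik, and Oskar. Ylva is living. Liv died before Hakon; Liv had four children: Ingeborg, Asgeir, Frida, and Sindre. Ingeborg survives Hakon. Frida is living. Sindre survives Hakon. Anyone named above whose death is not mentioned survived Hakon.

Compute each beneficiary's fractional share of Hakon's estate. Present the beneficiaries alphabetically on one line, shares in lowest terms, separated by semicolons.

There is no surviving spouse, so the entire estate passes to Hakon's descendants per capita at each generation.
At generation 1 (Gudrun, Vidar, Ragna, Liv) there are 4 shares of (1)/4 = 1/4 each.
Living: Gudrun and Ragna — each takes 1/4.
Deceased: Vidar and Liv. Their combined 1/2 is pooled and carried to generation 2.
At generation 2 (Solveig, Jorunn, Hallvard, Magnus, Ingeborg, Asgeir, Frida, Sindre) there are 8 shares of (1/2)/8 = 1/16 each.
Living: Solveig, Jorunn, Magnus, Ingeborg, Asgeir, Frida, and Sindre — each takes 1/16.
Deceased: Hallvard. That 1/16 share is carried to generation 3.
At generation 3 (Njord, Ylva, Eirik, Oskar) there are 4 shares of (1/16)/4 = 1/64 each.
Living: Njord, Ylva, Eirik, and Oskar — each takes 1/64.

Asgeir 1/16; Eirik 1/64; Frida 1/16; Gudrun 1/4; Ingeborg 1/16; Jorunn 1/16; Magnus 1/16; Njord 1/64; Oskar 1/64; Ragna 1/4; Sindre 1/16; Solveig 1/16; Ylva 1/64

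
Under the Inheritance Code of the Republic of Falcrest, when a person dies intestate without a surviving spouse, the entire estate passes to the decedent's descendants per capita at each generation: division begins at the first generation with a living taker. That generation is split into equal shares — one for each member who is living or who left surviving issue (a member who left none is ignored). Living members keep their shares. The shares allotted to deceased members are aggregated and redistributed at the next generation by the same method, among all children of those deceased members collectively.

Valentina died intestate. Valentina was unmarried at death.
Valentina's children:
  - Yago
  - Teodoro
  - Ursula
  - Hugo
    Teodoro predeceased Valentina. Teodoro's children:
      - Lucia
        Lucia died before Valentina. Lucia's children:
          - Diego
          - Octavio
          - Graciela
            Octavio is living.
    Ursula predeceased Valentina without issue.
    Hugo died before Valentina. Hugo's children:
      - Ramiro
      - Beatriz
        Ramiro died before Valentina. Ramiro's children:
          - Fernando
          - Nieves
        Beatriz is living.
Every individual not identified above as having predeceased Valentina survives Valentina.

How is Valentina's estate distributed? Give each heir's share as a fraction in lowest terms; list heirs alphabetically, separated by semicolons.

There is no surviving spouse, so the entire estate passes to Valentina's descendants per capita at each generation.
At generation 1 (Yago, Teodoro, Hugo) there are 3 shares of (1)/3 = 1/3 each.
Living: Yago — each takes 1/3.
Deceased: Teodoro and Hugo. Their combined 2/3 is pooled and carried to generation 2.
At generation 2 (Lucia, Ramiro, Beatriz) there are 3 shares of (2/3)/3 = 2/9 each.
Living: Beatriz — each takes 2/9.
Deceased: Lucia and Ramiro. Their combined 4/9 is pooled and carried to generation 3.
At generation 3 (Diego, Octavio, Graciela, Fernando, Nieves) there are 5 shares of (4/9)/5 = 4/45 each.
Living: Diego, Octavio, Graciela, Fernando, and Nieves — each takes 4/45.

Beatriz 2/9; Diego 4/45; Fernando 4/45; Graciela 4/45; Nieves 4/45; Octavio 4/45; Yago 1/3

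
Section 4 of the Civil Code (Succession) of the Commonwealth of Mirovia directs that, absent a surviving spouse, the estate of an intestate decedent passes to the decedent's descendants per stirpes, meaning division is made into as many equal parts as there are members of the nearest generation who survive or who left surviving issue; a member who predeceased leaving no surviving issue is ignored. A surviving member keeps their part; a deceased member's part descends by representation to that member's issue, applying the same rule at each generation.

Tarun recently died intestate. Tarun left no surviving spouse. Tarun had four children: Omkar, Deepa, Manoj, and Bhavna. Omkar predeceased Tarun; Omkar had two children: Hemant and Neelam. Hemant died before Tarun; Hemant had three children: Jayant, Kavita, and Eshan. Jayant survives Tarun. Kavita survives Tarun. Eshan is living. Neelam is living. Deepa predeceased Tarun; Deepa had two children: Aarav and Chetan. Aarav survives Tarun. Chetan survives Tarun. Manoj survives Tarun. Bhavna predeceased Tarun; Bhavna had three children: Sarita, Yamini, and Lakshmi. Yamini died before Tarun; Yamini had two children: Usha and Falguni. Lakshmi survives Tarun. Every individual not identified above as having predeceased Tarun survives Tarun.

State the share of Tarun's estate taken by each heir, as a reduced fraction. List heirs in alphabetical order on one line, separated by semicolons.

Aarav 1/8; Chetan 1/8; Eshan 1/24; Falguni 1/24; Jayant 1/24; Kavita 1/24; Lakshmi 1/12; Manoj 1/4; Neelam 1/8; Sarita 1/12; Usha 1/24

There is no surviving spouse, so the entire estate passes to Tarun's descendants per stirpes.
The estate is divided into 4 equal shares of 1/4 among Omkar, Deepa, Manoj, Bhavna.
Omkar predeceased; the 1/4 allotted to Omkar's branch passes to Omkar's issue by representation.
The 1/4 is divided into 2 equal shares of 1/8 among Hemant, Neelam.
Hemant predeceased; the 1/8 allotted to Hemant's branch passes to Hemant's issue by representation.
The 1/8 is divided into 3 equal shares of 1/24 among Jayant, Kavita, Eshan.
Jayant is living and takes 1/24.
Kavita is living and takes 1/24.
Eshan is living and takes 1/24.
Neelam is living and takes 1/8.
Deepa predeceased; the 1/4 allotted to Deepa's branch passes to Deepa's issue by representation.
The 1/4 is divided into 2 equal shares of 1/8 among Aarav, Chetan.
Aarav is living and takes 1/8.
Chetan is living and takes 1/8.
Manoj is living and takes 1/4.
Bhavna predeceased; the 1/4 allotted to Bhavna's branch passes to Bhavna's issue by representation.
The 1/4 is divided into 3 equal shares of 1/12 among Sarita, Yamini, Lakshmi.
Sarita is living and takes 1/12.
Yamini predeceased; the 1/12 allotted to Yamini's branch passes to Yamini's issue by representation.
The 1/12 is divided into 2 equal shares of 1/24 among Usha, Falguni.
Usha is living and takes 1/24.
Falguni is living and takes 1/24.
Lakshmi is living and takes 1/12.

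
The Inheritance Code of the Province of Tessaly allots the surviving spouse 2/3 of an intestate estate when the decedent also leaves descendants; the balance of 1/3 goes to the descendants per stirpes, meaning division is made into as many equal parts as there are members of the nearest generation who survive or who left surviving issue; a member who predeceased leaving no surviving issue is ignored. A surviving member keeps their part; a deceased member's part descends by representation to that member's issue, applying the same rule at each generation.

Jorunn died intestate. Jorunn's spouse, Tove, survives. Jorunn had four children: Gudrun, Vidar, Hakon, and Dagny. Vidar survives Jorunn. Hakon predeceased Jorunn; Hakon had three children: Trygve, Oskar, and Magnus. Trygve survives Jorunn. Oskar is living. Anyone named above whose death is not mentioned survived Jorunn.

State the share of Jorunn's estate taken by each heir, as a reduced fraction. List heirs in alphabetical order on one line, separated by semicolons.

Tove, as surviving spouse, takes 2/3.
The remaining 1/3 passes to Jorunn's descendants per stirpes.
The 1/3 is divided into 4 equal shares of 1/12 among Gudrun, Vidar, Hakon, Dagny.
Gudrun is living and takes 1/12.
Vidar is living and takes 1/12.
Hakon predeceased; the 1/12 allotted to Hakon's branch passes to Hakon's issue by representation.
The 1/12 is divided into 3 equal shares of 1/36 among Trygve, Oskar, Magnus.
Trygve is living and takes 1/36.
Oskar is living and takes 1/36.
Magnus is living and takes 1/36.
Dagny is living and takes 1/12.

Dagny 1/12; Gudrun 1/12; Magnus 1/36; Oskar 1/36; Tove 2/3; Trygve 1/36; Vidar 1/12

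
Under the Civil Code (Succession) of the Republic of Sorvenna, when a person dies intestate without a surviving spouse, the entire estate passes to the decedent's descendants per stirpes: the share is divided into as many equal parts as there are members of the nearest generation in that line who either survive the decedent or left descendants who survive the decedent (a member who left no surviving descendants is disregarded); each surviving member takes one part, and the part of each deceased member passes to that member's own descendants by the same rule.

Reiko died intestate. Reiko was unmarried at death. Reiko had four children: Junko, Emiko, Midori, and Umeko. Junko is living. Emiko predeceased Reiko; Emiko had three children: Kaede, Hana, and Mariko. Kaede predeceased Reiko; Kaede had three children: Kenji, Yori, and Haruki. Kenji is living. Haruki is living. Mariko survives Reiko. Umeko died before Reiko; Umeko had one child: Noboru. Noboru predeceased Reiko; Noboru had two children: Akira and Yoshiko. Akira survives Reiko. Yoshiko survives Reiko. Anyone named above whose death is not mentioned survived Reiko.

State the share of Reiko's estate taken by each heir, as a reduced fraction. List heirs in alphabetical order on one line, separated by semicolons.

Akira 1/8; Hana 1/12; Haruki 1/36; Junko 1/4; Kenji 1/36; Mariko 1/12; Midori 1/4; Yori 1/36; Yoshiko 1/8

There is no surviving spouse, so the entire estate passes to Reiko's descendants per stirpes.
The estate is divided into 4 equal shares of 1/4 among Junko, Emiko, Midori, Umeko.
Junko is living and takes 1/4.
Emiko predeceased; the 1/4 allotted to Emiko's branch passes to Emiko's issue by representation.
The 1/4 is divided into 3 equal shares of 1/12 among Kaede, Hana, Mariko.
Kaede predeceased; the 1/12 allotted to Kaede's branch passes to Kaede's issue by representation.
The 1/12 is divided into 3 equal shares of 1/36 among Kenji, Yori, Haruki.
Kenji is living and takes 1/36.
Yori is living and takes 1/36.
Haruki is living and takes 1/36.
Hana is living and takes 1/12.
Mariko is living and takes 1/12.
Midori is living and takes 1/4.
Umeko predeceased; the 1/4 allotted to Umeko's branch passes to Umeko's issue by representation.
Noboru's line is the sole branch at this level, so the full 1/4 passes to Noboru's issue by representation.
The 1/4 is divided into 2 equal shares of 1/8 among Akira, Yoshiko.
Akira is living and takes 1/8.
Yoshiko is living and takes 1/8.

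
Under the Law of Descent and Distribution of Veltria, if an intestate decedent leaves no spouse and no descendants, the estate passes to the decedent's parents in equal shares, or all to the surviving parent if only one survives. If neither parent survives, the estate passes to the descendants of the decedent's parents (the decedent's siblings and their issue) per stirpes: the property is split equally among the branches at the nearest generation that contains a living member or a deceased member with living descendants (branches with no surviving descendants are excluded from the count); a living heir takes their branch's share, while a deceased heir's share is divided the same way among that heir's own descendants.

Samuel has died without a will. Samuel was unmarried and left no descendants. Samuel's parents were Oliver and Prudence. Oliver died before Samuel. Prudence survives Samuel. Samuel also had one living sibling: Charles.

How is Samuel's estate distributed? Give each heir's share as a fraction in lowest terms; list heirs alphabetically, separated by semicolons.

Prudence 1

Only one parent, Prudence, survives, so Prudence takes the entire estate. The siblings take nothing because a surviving parent has priority.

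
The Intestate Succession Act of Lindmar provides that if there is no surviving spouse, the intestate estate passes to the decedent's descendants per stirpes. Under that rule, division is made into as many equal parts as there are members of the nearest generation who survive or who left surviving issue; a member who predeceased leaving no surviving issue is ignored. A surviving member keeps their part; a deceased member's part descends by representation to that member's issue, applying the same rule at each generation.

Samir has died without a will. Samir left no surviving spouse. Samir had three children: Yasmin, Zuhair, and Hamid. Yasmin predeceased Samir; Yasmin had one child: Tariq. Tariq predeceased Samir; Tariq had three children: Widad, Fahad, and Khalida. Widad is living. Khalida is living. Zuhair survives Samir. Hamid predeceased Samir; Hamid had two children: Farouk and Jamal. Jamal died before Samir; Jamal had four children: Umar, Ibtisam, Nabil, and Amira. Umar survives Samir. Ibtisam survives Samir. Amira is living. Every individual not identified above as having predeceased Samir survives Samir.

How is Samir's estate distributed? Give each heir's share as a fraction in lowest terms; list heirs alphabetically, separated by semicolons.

Amira 1/24; Fahad 1/9; Farouk 1/6; Ibtisam 1/24; Khalida 1/9; Nabil 1/24; Umar 1/24; Widad 1/9; Zuhair 1/3

There is no surviving spouse, so the entire estate passes to Samir's descendants per stirpes.
The estate is divided into 3 equal shares of 1/3 among Yasmin, Zuhair, Hamid.
Yasmin predeceased; the 1/3 allotted to Yasmin's branch passes to Yasmin's issue by representation.
Tariq's line is the sole branch at this level, so the full 1/3 passes to Tariq's issue by representation.
The 1/3 is divided into 3 equal shares of 1/9 among Widad, Fahad, Khalida.
Widad is living and takes 1/9.
Fahad is living and takes 1/9.
Khalida is living and takes 1/9.
Zuhair is living and takes 1/3.
Hamid predeceased; the 1/3 allotted to Hamid's branch passes to Hamid's issue by representation.
The 1/3 is divided into 2 equal shares of 1/6 among Farouk, Jamal.
Farouk is living and takes 1/6.
Jamal predeceased; the 1/6 allotted to Jamal's branch passes to Jamal's issue by representation.
The 1/6 is divided into 4 equal shares of 1/24 among Umar, Ibtisam, Nabil, Amira.
Umar is living and takes 1/24.
Ibtisam is living and takes 1/24.
Nabil is living and takes 1/24.
Amira is living and takes 1/24.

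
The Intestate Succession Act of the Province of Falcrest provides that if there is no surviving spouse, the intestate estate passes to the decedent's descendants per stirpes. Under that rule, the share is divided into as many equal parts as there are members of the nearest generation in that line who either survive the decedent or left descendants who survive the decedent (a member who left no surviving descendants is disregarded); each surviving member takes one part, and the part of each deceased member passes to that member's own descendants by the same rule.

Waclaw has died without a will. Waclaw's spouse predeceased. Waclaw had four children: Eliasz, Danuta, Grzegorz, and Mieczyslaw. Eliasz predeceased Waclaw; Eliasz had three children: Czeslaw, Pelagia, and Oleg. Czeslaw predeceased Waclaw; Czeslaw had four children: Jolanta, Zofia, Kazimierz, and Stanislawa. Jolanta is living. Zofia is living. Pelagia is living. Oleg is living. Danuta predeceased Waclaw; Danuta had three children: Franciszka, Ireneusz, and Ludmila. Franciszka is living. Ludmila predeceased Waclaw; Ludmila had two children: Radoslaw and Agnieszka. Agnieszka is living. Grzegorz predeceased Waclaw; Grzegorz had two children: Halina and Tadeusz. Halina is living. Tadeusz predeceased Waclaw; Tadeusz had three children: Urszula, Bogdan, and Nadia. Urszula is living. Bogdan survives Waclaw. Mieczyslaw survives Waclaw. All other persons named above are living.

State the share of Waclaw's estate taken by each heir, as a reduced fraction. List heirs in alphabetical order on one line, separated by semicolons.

There is no surviving spouse, so the entire estate passes to Waclaw's descendants per stirpes.
The estate is divided into 4 equal shares of 1/4 among Eliasz, Danuta, Grzegorz, Mieczyslaw.
Eliasz predeceased; the 1/4 allotted to Eliasz's branch passes to Eliasz's issue by representation.
The 1/4 is divided into 3 equal shares of 1/12 among Czeslaw, Pelagia, Oleg.
Czeslaw predeceased; the 1/12 allotted to Czeslaw's branch passes to Czeslaw's issue by representation.
The 1/12 is divided into 4 equal shares of 1/48 among Jolanta, Zofia, Kazimierz, Stanislawa.
Jolanta is living and takes 1/48.
Zofia is living and takes 1/48.
Kazimierz is living and takes 1/48.
Stanislawa is living and takes 1/48.
Pelagia is living and takes 1/12.
Oleg is living and takes 1/12.
Danuta predeceased; the 1/4 allotted to Danuta's branch passes to Danuta's issue by representation.
The 1/4 is divided into 3 equal shares of 1/12 among Franciszka, Ireneusz, Ludmila.
Franciszka is living and takes 1/12.
Ireneusz is living and takes 1/12.
Ludmila predeceased; the 1/12 allotted to Ludmila's branch passes to Ludmila's issue by representation.
The 1/12 is divided into 2 equal shares of 1/24 among Radoslaw, Agnieszka.
Radoslaw is living and takes 1/24.
Agnieszka is living and takes 1/24.
Grzegorz predeceased; the 1/4 allotted to Grzegorz's branch passes to Grzegorz's issue by representation.
The 1/4 is divided into 2 equal shares of 1/8 among Halina, Tadeusz.
Halina is living and takes 1/8.
Tadeusz predeceased; the 1/8 allotted to Tadeusz's branch passes to Tadeusz's issue by representation.
The 1/8 is divided into 3 equal shares of 1/24 among Urszula, Bogdan, Nadia.
Urszula is living and takes 1/24.
Bogdan is living and takes 1/24.
Nadia is living and takes 1/24.
Mieczyslaw is living and takes 1/4.

Agnieszka 1/24; Bogdan 1/24; Franciszka 1/12; Halina 1/8; Ireneusz 1/12; Jolanta 1/48; Kazimierz 1/48; Mieczyslaw 1/4; Nadia 1/24; Oleg 1/12; Pelagia 1/12; Radoslaw 1/24; Stanislawa 1/48; Urszula 1/24; Zofia 1/48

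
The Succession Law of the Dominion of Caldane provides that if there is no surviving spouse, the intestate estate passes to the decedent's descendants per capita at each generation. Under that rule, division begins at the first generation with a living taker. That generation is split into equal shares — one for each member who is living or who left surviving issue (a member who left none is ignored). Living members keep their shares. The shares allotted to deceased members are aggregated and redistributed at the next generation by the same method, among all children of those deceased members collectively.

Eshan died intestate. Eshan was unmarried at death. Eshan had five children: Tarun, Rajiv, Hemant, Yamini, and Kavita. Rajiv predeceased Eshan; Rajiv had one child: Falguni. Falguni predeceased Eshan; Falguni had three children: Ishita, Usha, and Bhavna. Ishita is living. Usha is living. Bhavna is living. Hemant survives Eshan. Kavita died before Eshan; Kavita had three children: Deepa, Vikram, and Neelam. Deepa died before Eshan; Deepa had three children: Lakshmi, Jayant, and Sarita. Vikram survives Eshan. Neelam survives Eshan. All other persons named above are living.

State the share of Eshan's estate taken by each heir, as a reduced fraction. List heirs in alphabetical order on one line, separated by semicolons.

There is no surviving spouse, so the entire estate passes to Eshan's descendants per capita at each generation.
At generation 1 (Tarun, Rajiv, Hemant, Yamini, Kavita) there are 5 shares of (1)/5 = 1/5 each.
Living: Tarun, Hemant, and Yamini — each takes 1/5.
Deceased: Rajiv and Kavita. Their combined 2/5 is pooled and carried to generation 2.
At generation 2 (Falguni, Deepa, Vikram, Neelam) there are 4 shares of (2/5)/4 = 1/10 each.
Living: Vikram and Neelam — each takes 1/10.
Deceased: Falguni and Deepa. Their combined 1/5 is pooled and carried to generation 3.
At generation 3 (Ishita, Usha, Bhavna, Lakshmi, Jayant, Sarita) there are 6 shares of (1/5)/6 = 1/30 each.
Living: Ishita, Usha, Bhavna, Lakshmi, Jayant, and Sarita — each takes 1/30.

Bhavna 1/30; Hemant 1/5; Ishita 1/30; Jayant 1/30; Lakshmi 1/30; Neelam 1/10; Sarita 1/30; Tarun 1/5; Usha 1/30; Vikram 1/10; Yamini 1/5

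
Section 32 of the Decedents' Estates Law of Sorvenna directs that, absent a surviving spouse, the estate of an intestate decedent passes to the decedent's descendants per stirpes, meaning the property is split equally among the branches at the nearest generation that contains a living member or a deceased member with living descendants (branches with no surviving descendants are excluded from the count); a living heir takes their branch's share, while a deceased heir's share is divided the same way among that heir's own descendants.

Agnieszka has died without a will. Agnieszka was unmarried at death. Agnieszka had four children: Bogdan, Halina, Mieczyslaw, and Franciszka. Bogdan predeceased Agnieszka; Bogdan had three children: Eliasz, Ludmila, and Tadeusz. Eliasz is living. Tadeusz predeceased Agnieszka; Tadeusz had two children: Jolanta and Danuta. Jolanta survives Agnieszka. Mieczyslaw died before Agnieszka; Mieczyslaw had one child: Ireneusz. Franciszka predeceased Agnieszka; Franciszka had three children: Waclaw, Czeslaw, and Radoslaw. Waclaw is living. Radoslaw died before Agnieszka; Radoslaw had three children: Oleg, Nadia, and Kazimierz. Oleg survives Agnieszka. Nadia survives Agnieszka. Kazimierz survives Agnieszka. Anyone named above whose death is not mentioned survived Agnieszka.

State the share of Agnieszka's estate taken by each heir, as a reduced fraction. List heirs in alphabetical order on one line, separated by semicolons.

Czeslaw 1/12; Danuta 1/24; Eliasz 1/12; Halina 1/4; Ireneusz 1/4; Jolanta 1/24; Kazimierz 1/36; Ludmila 1/12; Nadia 1/36; Oleg 1/36; Waclaw 1/12

There is no surviving spouse, so the entire estate passes to Agnieszka's descendants per stirpes.
The estate is divided into 4 equal shares of 1/4 among Bogdan, Halina, Mieczyslaw, Franciszka.
Bogdan predeceased; the 1/4 allotted to Bogdan's branch passes to Bogdan's issue by representation.
The 1/4 is divided into 3 equal shares of 1/12 among Eliasz, Ludmila, Tadeusz.
Eliasz is living and takes 1/12.
Ludmila is living and takes 1/12.
Tadeusz predeceased; the 1/12 allotted to Tadeusz's branch passes to Tadeusz's issue by representation.
The 1/12 is divided into 2 equal shares of 1/24 among Jolanta, Danuta.
Jolanta is living and takes 1/24.
Danuta is living and takes 1/24.
Halina is living and takes 1/4.
Mieczyslaw predeceased; the 1/4 allotted to Mieczyslaw's branch passes to Mieczyslaw's issue by representation.
Ireneusz is the sole taker at this level and receives the full 1/4.
Franciszka predeceased; the 1/4 allotted to Franciszka's branch passes to Franciszka's issue by representation.
The 1/4 is divided into 3 equal shares of 1/12 among Waclaw, Czeslaw, Radoslaw.
Waclaw is living and takes 1/12.
Czeslaw is living and takes 1/12.
Radoslaw predeceased; the 1/12 allotted to Radoslaw's branch passes to Radoslaw's issue by representation.
The 1/12 is divided into 3 equal shares of 1/36 among Oleg, Nadia, Kazimierz.
Oleg is living and takes 1/36.
Nadia is living and takes 1/36.
Kazimierz is living and takes 1/36.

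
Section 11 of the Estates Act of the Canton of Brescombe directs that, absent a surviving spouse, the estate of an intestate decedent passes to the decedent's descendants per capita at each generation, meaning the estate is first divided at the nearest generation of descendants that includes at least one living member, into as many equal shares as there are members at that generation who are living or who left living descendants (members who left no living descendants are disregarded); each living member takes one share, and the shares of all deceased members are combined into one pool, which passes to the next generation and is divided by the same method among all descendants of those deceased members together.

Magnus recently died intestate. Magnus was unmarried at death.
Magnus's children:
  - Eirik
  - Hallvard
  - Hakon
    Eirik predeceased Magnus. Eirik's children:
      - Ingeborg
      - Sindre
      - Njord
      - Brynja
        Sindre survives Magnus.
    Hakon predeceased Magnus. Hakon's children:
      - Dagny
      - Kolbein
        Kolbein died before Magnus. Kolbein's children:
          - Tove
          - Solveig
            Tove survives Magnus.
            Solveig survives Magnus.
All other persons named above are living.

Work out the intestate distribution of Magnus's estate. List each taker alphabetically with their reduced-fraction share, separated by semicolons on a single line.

There is no surviving spouse, so the entire estate passes to Magnus's descendants per capita at each generation.
At generation 1 (Eirik, Hallvard, Hakon) there are 3 shares of (1)/3 = 1/3 each.
Living: Hallvard — each takes 1/3.
Deceased: Eirik and Hakon. Their combined 2/3 is pooled and carried to generation 2.
At generation 2 (Ingeborg, Sindre, Njord, Brynja, Dagny, Kolbein) there are 6 shares of (2/3)/6 = 1/9 each.
Living: Ingeborg, Sindre, Njord, Brynja, and Dagny — each takes 1/9.
Deceased: Kolbein. That 1/9 share is carried to generation 3.
At generation 3 (Tove, Solveig) there are 2 shares of (1/9)/2 = 1/18 each.
Living: Tove and Solveig — each takes 1/18.

Brynja 1/9; Dagny 1/9; Hallvard 1/3; Ingeborg 1/9; Njord 1/9; Sindre 1/9; Solveig 1/18; Tove 1/18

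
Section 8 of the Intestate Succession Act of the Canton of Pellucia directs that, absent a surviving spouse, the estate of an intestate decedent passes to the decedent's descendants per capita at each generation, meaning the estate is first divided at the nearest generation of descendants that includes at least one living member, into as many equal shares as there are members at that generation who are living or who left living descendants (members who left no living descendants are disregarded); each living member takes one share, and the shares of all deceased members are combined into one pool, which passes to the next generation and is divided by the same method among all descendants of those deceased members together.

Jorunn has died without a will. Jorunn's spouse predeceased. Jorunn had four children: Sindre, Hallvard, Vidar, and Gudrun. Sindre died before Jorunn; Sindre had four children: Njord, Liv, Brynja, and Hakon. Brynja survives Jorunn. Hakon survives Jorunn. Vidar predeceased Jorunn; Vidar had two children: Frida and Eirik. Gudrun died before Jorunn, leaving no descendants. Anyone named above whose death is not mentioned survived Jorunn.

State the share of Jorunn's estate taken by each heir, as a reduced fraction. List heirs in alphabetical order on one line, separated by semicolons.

Brynja 1/9; Eirik 1/9; Frida 1/9; Hakon 1/9; Hallvard 1/3; Liv 1/9; Njord 1/9

There is no surviving spouse, so the entire estate passes to Jorunn's descendants per capita at each generation.
At generation 1 (Sindre, Hallvard, Vidar) there are 3 shares of (1)/3 = 1/3 each.
Living: Hallvard — each takes 1/3.
Deceased: Sindre and Vidar. Their combined 2/3 is pooled and carried to generation 2.
At generation 2 (Njord, Liv, Brynja, Hakon, Frida, Eirik) there are 6 shares of (2/3)/6 = 1/9 each.
Living: Njord, Liv, Brynja, Hakon, Frida, and Eirik — each takes 1/9.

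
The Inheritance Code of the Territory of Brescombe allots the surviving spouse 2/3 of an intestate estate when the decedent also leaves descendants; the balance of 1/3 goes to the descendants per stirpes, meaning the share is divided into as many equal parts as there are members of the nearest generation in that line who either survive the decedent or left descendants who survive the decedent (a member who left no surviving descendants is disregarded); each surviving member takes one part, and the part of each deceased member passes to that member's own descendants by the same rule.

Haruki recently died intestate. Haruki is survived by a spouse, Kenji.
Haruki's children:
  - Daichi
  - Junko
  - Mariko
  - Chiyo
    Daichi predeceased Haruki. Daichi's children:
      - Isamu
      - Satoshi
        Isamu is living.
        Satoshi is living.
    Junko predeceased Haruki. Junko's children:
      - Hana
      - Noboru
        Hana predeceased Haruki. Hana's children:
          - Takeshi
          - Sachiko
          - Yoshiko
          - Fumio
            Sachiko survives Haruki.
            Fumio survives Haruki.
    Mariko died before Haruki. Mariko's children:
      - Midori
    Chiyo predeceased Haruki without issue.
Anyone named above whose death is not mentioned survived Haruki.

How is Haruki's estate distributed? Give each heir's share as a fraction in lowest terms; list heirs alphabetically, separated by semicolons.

Fumio 1/72; Isamu 1/18; Kenji 2/3; Midori 1/9; Noboru 1/18; Sachiko 1/72; Satoshi 1/18; Takeshi 1/72; Yoshiko 1/72

Kenji, as surviving spouse, takes 2/3.
The remaining 1/3 passes to Haruki's descendants per stirpes.
Chiyo left no surviving issue, so that branch lapses and is disregarded.
The 1/3 is divided into 3 equal shares of 1/9 among Daichi, Junko, Mariko.
Daichi predeceased; the 1/9 allotted to Daichi's branch passes to Daichi's issue by representation.
The 1/9 is divided into 2 equal shares of 1/18 among Isamu, Satoshi.
Isamu is living and takes 1/18.
Satoshi is living and takes 1/18.
Junko predeceased; the 1/9 allotted to Junko's branch passes to Junko's issue by representation.
The 1/9 is divided into 2 equal shares of 1/18 among Hana, Noboru.
Hana predeceased; the 1/18 allotted to Hana's branch passes to Hana's issue by representation.
The 1/18 is divided into 4 equal shares of 1/72 among Takeshi, Sachiko, Yoshiko, Fumio.
Takeshi is living and takes 1/72.
Sachiko is living and takes 1/72.
Yoshiko is living and takes 1/72.
Fumio is living and takes 1/72.
Noboru is living and takes 1/18.
Mariko predeceased; the 1/9 allotted to Mariko's branch passes to Mariko's issue by representation.
Midori is the sole taker at this level and receives the full 1/9.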